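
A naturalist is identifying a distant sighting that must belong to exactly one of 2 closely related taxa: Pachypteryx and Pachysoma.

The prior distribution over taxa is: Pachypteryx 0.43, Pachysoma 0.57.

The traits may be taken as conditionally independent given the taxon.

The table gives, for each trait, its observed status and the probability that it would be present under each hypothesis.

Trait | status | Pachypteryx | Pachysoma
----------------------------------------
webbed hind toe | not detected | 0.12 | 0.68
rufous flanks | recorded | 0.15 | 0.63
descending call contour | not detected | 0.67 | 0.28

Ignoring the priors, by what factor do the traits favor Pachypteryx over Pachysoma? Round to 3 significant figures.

Take the product of per-trait likelihoods under each hypothesis (using 1 − P(present | H) for each absent trait), then divide.
  Pachypteryx: (1 − 0.12) × 0.15 × (1 − 0.67) = 0.04356
  Pachysoma: (1 − 0.68) × 0.63 × (1 − 0.28) = 0.14515
Bayes factor = 0.04356 / 0.14515 ≈ 0.300

0.300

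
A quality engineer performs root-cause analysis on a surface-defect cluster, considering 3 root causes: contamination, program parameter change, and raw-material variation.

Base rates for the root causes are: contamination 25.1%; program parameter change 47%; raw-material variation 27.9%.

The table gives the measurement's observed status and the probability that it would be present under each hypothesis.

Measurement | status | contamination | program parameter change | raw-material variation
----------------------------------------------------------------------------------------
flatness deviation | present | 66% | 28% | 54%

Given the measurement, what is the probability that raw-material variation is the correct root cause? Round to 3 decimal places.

0.336

Multiply each prior by the likelihood of the measurement:
  contamination: 0.251 × 0.66 = 0.16566
  program parameter change: 0.470 × 0.28 = 0.1316
  raw-material variation: 0.279 × 0.54 = 0.15066
Marginal likelihood of the evidence = 0.44792.
P(raw-material variation | evidence) = 0.15066 / 0.44792 ≈ 0.336.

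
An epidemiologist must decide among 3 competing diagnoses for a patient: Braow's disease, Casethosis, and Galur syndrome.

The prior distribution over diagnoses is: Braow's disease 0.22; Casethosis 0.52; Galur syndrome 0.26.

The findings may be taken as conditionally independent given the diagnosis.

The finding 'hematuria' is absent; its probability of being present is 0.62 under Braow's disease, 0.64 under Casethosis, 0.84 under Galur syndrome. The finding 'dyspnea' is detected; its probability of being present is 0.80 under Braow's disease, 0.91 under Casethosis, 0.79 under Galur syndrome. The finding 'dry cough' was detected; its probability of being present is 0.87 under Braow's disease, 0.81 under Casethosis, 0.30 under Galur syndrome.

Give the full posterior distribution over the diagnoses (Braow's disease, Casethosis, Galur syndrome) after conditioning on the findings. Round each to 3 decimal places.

For each hypothesis, the unnormalized posterior weight is prior × product of the finding likelihoods (using 1 − P(present | H) for each absent finding):
  Braow's disease: 0.22 × (1 − 0.62) × 0.80 × 0.87 = 0.058186
  Casethosis: 0.52 × (1 − 0.64) × 0.91 × 0.81 = 0.13799
  Galur syndrome: 0.26 × (1 − 0.84) × 0.79 × 0.30 = 0.0098592
Marginal likelihood of the evidence = 0.20603.
P(Braow's disease | evidence) = 0.058186 / 0.20603 ≈ 0.282
P(Casethosis | evidence) = 0.13799 / 0.20603 ≈ 0.670
P(Galur syndrome | evidence) = 0.0098592 / 0.20603 ≈ 0.048

0.282, 0.670, 0.048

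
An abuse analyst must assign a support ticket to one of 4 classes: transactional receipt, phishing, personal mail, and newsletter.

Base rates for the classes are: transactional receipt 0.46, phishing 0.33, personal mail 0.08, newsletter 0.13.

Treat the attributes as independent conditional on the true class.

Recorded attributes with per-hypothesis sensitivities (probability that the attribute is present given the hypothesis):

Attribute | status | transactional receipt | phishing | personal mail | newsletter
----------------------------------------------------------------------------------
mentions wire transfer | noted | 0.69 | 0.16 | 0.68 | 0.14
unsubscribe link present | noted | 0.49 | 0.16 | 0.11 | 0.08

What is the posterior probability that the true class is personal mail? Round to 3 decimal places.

0.035

By Bayes' rule with conditional independence, the unnormalized weight for each hypothesis is prior × ∏ likelihoods:
  transactional receipt: 0.46 × 0.69 × 0.49 = 0.15553
  phishing: 0.33 × 0.16 × 0.16 = 0.008448
  personal mail: 0.08 × 0.68 × 0.11 = 0.005984
  newsletter: 0.13 × 0.14 × 0.08 = 0.001456
Normalizing constant Z = 0.15553 + 0.008448 + 0.005984 + 0.001456 = 0.17141.
P(personal mail | evidence) = 0.005984 / 0.17141 ≈ 0.035.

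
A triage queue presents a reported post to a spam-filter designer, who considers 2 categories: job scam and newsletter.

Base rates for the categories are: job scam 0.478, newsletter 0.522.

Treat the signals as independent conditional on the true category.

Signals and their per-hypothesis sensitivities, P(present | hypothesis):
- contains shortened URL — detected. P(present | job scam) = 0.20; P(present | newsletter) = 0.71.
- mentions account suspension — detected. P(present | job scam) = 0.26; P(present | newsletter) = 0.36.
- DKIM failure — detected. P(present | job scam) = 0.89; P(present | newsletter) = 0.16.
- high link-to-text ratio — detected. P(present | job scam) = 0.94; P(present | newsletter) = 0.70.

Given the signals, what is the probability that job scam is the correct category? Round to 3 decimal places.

Multiply each prior by the joint likelihood of the signal pattern:
  job scam: 0.478 × 0.20 × 0.26 × 0.89 × 0.94 = 0.020795
  newsletter: 0.522 × 0.71 × 0.36 × 0.16 × 0.70 = 0.014943
Marginal likelihood of the evidence = 0.035738.
P(job scam | evidence) = 0.020795 / 0.035738 ≈ 0.582.

0.582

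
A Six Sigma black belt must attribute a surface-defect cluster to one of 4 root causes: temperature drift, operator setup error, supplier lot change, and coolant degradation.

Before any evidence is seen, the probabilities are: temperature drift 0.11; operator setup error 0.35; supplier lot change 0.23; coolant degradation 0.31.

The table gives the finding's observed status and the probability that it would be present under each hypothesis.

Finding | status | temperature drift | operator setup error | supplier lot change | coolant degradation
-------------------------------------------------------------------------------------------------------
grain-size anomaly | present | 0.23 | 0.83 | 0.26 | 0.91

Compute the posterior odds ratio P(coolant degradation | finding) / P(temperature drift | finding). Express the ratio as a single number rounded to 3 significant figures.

11.2

Posterior odds equal prior odds times the likelihood ratio; only the two competing hypotheses matter.
  coolant degradation: 0.31 × 0.91 = 0.2821
  temperature drift: 0.11 × 0.23 = 0.0253
Odds(coolant degradation : temperature drift) = 0.2821 / 0.0253 ≈ 11.2.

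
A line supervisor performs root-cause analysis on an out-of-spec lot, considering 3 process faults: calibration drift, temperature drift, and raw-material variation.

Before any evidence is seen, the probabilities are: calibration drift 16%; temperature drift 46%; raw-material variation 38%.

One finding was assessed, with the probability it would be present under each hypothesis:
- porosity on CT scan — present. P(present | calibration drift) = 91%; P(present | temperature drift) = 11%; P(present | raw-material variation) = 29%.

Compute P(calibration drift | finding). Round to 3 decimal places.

0.475

For each hypothesis, the unnormalized posterior weight is prior × likelihood:
  calibration drift: 0.16 × 0.91 = 0.1456
  temperature drift: 0.46 × 0.11 = 0.0506
  raw-material variation: 0.38 × 0.29 = 0.1102
Marginal likelihood of the evidence = 0.3064.
P(calibration drift | evidence) = 0.1456 / 0.3064 ≈ 0.475.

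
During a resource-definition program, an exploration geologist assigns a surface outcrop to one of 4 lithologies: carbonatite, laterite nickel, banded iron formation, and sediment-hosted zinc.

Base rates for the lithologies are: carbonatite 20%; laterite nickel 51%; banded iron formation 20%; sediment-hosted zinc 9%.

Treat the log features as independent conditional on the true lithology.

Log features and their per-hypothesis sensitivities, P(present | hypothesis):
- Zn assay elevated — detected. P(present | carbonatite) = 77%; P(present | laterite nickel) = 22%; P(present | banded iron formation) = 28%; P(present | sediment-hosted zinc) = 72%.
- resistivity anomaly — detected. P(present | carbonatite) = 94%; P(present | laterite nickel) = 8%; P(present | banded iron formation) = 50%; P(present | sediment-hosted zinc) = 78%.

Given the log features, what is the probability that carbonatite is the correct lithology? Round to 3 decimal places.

By Bayes' rule with conditional independence, the unnormalized weight for each hypothesis is prior × ∏ likelihoods:
  carbonatite: 0.20 × 0.77 × 0.94 = 0.14476
  laterite nickel: 0.51 × 0.22 × 0.08 = 0.008976
  banded iron formation: 0.20 × 0.28 × 0.50 = 0.028
  sediment-hosted zinc: 0.09 × 0.72 × 0.78 = 0.050544
Marginal likelihood of the evidence = 0.23228.
P(carbonatite | evidence) = 0.14476 / 0.23228 ≈ 0.623.

0.623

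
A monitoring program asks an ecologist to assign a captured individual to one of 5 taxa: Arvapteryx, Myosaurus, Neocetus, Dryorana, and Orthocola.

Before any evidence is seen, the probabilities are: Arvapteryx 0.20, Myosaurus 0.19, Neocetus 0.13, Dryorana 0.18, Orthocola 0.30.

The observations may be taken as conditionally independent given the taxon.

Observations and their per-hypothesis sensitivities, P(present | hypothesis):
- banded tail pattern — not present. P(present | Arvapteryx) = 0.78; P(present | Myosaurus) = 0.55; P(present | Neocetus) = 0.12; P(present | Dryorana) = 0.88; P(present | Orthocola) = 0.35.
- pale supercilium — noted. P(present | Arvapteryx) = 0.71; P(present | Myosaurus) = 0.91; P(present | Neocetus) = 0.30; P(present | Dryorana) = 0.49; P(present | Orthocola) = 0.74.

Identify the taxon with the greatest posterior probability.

Orthocola

Multiply each prior by the joint likelihood of the evidence pattern (using 1 − P(present | H) for each absent observation):
  Arvapteryx: 0.20 × (1 − 0.78) × 0.71 = 0.03124
  Myosaurus: 0.19 × (1 − 0.55) × 0.91 = 0.077805
  Neocetus: 0.13 × (1 − 0.12) × 0.30 = 0.03432
  Dryorana: 0.18 × (1 − 0.88) × 0.49 = 0.010584
  Orthocola: 0.30 × (1 − 0.35) × 0.74 = 0.1443
Marginal likelihood of the evidence = 0.29825.
P(Arvapteryx | evidence) ≈ 0.03124 / 0.29825 ≈ 0.105
P(Myosaurus | evidence) ≈ 0.077805 / 0.29825 ≈ 0.261
P(Neocetus | evidence) ≈ 0.03432 / 0.29825 ≈ 0.115
P(Dryorana | evidence) ≈ 0.010584 / 0.29825 ≈ 0.035
P(Orthocola | evidence) ≈ 0.1443 / 0.29825 ≈ 0.484
The largest is 0.484, so Orthocola is most probable.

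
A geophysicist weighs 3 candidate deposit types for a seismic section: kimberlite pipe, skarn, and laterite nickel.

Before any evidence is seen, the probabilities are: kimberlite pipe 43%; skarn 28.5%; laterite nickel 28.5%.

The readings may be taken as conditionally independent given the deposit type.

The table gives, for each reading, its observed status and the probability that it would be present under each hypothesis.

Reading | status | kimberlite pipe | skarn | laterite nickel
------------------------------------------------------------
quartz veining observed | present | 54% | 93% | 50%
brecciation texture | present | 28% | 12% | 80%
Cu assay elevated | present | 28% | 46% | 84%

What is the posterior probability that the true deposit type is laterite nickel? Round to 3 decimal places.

Multiply each prior by the joint likelihood of the reading pattern:
  kimberlite pipe: 0.430 × 0.54 × 0.28 × 0.28 = 0.018204
  skarn: 0.285 × 0.93 × 0.12 × 0.46 = 0.014631
  laterite nickel: 0.285 × 0.50 × 0.80 × 0.84 = 0.09576
Normalizing constant Z = 0.018204 + 0.014631 + 0.09576 = 0.1286.
P(laterite nickel | evidence) = 0.09576 / 0.1286 ≈ 0.745.

0.745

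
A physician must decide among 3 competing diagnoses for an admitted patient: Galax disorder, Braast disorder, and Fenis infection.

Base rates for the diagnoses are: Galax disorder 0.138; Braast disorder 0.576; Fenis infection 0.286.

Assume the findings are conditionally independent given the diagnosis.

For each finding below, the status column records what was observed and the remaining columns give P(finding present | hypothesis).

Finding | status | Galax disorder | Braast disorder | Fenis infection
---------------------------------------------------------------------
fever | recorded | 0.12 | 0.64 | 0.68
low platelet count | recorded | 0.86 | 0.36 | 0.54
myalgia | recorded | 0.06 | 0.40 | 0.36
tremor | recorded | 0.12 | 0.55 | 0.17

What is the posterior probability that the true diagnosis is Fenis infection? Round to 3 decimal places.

For each hypothesis, the unnormalized posterior weight is prior × product of the finding likelihoods:
  Galax disorder: 0.138 × 0.12 × 0.86 × 0.06 × 0.12 = 0.00010254
  Braast disorder: 0.576 × 0.64 × 0.36 × 0.40 × 0.55 = 0.029196
  Fenis infection: 0.286 × 0.68 × 0.54 × 0.36 × 0.17 = 0.0064272
The unnormalized weights sum to 0.035726.
P(Fenis infection | evidence) = 0.0064272 / 0.035726 ≈ 0.180.

0.180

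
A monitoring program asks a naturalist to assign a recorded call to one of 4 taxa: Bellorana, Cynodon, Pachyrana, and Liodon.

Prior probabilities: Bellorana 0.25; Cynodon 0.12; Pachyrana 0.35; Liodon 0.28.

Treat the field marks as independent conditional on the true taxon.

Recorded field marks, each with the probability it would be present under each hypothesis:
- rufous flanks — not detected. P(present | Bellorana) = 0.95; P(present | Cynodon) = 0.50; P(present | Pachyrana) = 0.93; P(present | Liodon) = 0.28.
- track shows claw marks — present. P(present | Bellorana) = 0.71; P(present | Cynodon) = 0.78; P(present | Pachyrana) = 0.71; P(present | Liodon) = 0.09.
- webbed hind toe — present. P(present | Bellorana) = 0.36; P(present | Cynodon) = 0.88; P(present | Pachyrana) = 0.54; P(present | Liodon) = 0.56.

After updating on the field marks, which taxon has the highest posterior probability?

Multiply each prior by the joint likelihood of the field mark pattern (using 1 − P(present | H) for each absent field mark):
  Bellorana: 0.25 × (1 − 0.95) × 0.71 × 0.36 = 0.003195
  Cynodon: 0.12 × (1 − 0.50) × 0.78 × 0.88 = 0.041184
  Pachyrana: 0.35 × (1 − 0.93) × 0.71 × 0.54 = 0.0093933
  Liodon: 0.28 × (1 − 0.28) × 0.09 × 0.56 = 0.010161
Marginal likelihood of the evidence = 0.063933.
P(Bellorana | evidence) ≈ 0.003195 / 0.063933 ≈ 0.050
P(Cynodon | evidence) ≈ 0.041184 / 0.063933 ≈ 0.644
P(Pachyrana | evidence) ≈ 0.0093933 / 0.063933 ≈ 0.147
P(Liodon | evidence) ≈ 0.010161 / 0.063933 ≈ 0.159
The largest is 0.644, so Cynodon is most probable.

Cynodon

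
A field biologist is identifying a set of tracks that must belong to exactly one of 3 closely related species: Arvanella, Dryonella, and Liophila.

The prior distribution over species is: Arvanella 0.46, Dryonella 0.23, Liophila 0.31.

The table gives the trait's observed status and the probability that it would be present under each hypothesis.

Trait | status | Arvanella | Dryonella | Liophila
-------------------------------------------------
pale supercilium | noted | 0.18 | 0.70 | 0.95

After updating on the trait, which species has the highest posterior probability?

Liophila

For each hypothesis, the unnormalized posterior weight is prior × likelihood:
  Arvanella: 0.46 × 0.18 = 0.0828
  Dryonella: 0.23 × 0.70 = 0.161
  Liophila: 0.31 × 0.95 = 0.2945
The unnormalized weights sum to 0.5383.
P(Arvanella | evidence) ≈ 0.0828 / 0.5383 ≈ 0.154
P(Dryonella | evidence) ≈ 0.161 / 0.5383 ≈ 0.299
P(Liophila | evidence) ≈ 0.2945 / 0.5383 ≈ 0.547
The largest is 0.547, so Liophila is most probable.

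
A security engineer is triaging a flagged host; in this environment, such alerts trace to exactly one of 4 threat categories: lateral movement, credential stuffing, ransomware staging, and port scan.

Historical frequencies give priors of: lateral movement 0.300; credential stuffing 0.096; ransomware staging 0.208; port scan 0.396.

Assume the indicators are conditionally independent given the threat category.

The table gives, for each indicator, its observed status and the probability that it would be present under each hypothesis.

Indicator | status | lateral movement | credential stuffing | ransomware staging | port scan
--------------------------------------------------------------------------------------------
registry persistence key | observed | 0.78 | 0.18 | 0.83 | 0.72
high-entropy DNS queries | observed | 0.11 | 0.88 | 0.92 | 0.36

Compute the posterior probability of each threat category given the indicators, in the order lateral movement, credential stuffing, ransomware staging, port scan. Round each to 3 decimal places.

For each hypothesis, the unnormalized posterior weight is prior × product of the indicator likelihoods:
  lateral movement: 0.300 × 0.78 × 0.11 = 0.02574
  credential stuffing: 0.096 × 0.18 × 0.88 = 0.015206
  ransomware staging: 0.208 × 0.83 × 0.92 = 0.15883
  port scan: 0.396 × 0.72 × 0.36 = 0.10264
Normalizing constant Z = 0.02574 + 0.015206 + 0.15883 + 0.10264 = 0.30242.
P(lateral movement | evidence) = 0.02574 / 0.30242 ≈ 0.085
P(credential stuffing | evidence) = 0.015206 / 0.30242 ≈ 0.050
P(ransomware staging | evidence) = 0.15883 / 0.30242 ≈ 0.525
P(port scan | evidence) = 0.10264 / 0.30242 ≈ 0.339

0.085, 0.050, 0.525, 0.339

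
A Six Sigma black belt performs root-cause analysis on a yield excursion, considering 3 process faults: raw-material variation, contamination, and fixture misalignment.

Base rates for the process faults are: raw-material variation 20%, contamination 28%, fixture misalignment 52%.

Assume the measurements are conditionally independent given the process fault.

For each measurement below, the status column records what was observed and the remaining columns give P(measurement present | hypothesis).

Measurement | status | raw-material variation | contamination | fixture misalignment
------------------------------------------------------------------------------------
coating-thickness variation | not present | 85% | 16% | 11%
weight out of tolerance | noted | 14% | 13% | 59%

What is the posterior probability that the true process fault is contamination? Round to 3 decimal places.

0.099

By Bayes' rule with conditional independence, the unnormalized weight for each hypothesis is prior × ∏ likelihoods (using 1 − P(present | H) for each absent measurement):
  raw-material variation: 0.20 × (1 − 0.85) × 0.14 = 0.0042
  contamination: 0.28 × (1 − 0.16) × 0.13 = 0.030576
  fixture misalignment: 0.52 × (1 − 0.11) × 0.59 = 0.27305
The unnormalized weights sum to 0.30783.
P(contamination | evidence) = 0.030576 / 0.30783 ≈ 0.099.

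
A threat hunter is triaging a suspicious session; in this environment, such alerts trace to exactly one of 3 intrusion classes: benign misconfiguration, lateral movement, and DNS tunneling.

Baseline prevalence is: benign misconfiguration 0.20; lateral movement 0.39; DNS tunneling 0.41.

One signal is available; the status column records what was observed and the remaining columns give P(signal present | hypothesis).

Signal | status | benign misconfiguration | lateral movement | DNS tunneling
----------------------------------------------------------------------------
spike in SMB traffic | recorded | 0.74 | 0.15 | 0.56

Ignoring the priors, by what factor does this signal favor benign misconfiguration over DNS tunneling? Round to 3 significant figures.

1.32

The Bayes factor is the ratio of the two likelihoods.
  benign misconfiguration: 0.74
  DNS tunneling: 0.56
Bayes factor = 0.74 / 0.56 ≈ 1.32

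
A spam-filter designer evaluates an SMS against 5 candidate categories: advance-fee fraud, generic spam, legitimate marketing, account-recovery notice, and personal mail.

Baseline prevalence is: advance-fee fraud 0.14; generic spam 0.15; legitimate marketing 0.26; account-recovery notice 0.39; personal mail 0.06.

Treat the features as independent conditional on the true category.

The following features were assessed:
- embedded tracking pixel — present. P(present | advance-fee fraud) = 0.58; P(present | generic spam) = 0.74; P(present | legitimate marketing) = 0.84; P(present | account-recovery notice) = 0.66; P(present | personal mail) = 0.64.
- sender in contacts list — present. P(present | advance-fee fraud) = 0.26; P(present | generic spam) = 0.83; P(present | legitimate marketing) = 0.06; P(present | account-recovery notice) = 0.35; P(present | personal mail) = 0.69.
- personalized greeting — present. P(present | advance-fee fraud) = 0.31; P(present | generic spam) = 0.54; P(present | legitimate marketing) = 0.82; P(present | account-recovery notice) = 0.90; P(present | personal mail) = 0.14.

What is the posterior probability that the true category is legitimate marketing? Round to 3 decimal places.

0.071

By Bayes' rule with conditional independence, the unnormalized weight for each hypothesis is prior × ∏ likelihoods:
  advance-fee fraud: 0.14 × 0.58 × 0.26 × 0.31 = 0.0065447
  generic spam: 0.15 × 0.74 × 0.83 × 0.54 = 0.04975
  legitimate marketing: 0.26 × 0.84 × 0.06 × 0.82 = 0.010745
  account-recovery notice: 0.39 × 0.66 × 0.35 × 0.90 = 0.081081
  personal mail: 0.06 × 0.64 × 0.69 × 0.14 = 0.0037094
Normalizing constant Z = 0.0065447 + 0.04975 + 0.010745 + 0.081081 + 0.0037094 = 0.15183.
P(legitimate marketing | evidence) = 0.010745 / 0.15183 ≈ 0.071.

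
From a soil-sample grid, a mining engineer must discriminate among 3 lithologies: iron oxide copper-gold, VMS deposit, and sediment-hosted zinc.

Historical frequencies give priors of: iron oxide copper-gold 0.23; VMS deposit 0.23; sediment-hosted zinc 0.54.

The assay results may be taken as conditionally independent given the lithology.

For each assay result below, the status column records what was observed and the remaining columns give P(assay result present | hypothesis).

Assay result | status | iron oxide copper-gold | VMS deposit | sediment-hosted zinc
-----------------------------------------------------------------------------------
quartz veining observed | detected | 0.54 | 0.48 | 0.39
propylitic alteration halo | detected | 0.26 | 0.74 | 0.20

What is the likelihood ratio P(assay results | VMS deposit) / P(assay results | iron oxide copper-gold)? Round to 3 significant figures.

2.53

Joint likelihood of the assay result pattern under each hypothesis:
  VMS deposit: 0.48 × 0.74 = 0.3552
  iron oxide copper-gold: 0.54 × 0.26 = 0.1404
Bayes factor = 0.3552 / 0.1404 ≈ 2.53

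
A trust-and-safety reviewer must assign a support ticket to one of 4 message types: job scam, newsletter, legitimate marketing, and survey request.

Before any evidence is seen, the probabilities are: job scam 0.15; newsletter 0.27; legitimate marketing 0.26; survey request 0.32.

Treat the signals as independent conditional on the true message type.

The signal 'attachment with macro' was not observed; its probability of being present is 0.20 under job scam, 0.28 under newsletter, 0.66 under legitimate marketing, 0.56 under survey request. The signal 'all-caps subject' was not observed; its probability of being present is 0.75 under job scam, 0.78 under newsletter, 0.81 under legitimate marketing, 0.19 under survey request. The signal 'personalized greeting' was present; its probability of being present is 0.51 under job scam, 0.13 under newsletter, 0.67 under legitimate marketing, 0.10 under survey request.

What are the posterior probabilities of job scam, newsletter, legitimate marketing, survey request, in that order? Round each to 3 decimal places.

For each hypothesis, the unnormalized posterior weight is prior × product of the signal likelihoods (using 1 − P(present | H) for each absent signal):
  job scam: 0.15 × (1 − 0.20) × (1 − 0.75) × 0.51 = 0.0153
  newsletter: 0.27 × (1 − 0.28) × (1 − 0.78) × 0.13 = 0.0055598
  legitimate marketing: 0.26 × (1 − 0.66) × (1 − 0.81) × 0.67 = 0.011253
  survey request: 0.32 × (1 − 0.56) × (1 − 0.19) × 0.10 = 0.011405
Marginal likelihood of the evidence = 0.043518.
P(job scam | evidence) = 0.0153 / 0.043518 ≈ 0.352
P(newsletter | evidence) = 0.0055598 / 0.043518 ≈ 0.128
P(legitimate marketing | evidence) = 0.011253 / 0.043518 ≈ 0.259
P(survey request | evidence) = 0.011405 / 0.043518 ≈ 0.262

0.352, 0.128, 0.259, 0.262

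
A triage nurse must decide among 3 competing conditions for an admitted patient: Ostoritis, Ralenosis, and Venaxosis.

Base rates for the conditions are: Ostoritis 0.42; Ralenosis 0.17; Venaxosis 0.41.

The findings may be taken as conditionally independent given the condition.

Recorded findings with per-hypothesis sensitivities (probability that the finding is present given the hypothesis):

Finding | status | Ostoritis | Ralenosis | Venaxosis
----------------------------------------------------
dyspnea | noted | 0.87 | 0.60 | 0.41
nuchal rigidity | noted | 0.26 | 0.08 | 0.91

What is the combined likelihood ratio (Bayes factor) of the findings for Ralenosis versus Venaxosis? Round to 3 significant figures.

Take the product of per-finding likelihoods under each hypothesis, then divide.
  Ralenosis: 0.60 × 0.08 = 0.048
  Venaxosis: 0.41 × 0.91 = 0.3731
Bayes factor = 0.048 / 0.3731 ≈ 0.129

0.129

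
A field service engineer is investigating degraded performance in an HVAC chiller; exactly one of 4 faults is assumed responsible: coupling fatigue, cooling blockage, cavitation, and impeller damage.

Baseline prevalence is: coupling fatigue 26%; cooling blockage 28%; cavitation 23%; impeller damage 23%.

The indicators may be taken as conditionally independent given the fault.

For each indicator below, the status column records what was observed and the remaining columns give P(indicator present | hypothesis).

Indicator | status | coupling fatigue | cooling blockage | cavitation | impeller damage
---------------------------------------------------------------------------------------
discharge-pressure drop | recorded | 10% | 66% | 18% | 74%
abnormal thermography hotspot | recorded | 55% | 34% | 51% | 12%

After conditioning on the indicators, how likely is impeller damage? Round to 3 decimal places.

0.172

For each hypothesis, the unnormalized posterior weight is prior × product of the indicator likelihoods:
  coupling fatigue: 0.26 × 0.10 × 0.55 = 0.0143
  cooling blockage: 0.28 × 0.66 × 0.34 = 0.062832
  cavitation: 0.23 × 0.18 × 0.51 = 0.021114
  impeller damage: 0.23 × 0.74 × 0.12 = 0.020424
The unnormalized weights sum to 0.11867.
P(impeller damage | evidence) = 0.020424 / 0.11867 ≈ 0.172.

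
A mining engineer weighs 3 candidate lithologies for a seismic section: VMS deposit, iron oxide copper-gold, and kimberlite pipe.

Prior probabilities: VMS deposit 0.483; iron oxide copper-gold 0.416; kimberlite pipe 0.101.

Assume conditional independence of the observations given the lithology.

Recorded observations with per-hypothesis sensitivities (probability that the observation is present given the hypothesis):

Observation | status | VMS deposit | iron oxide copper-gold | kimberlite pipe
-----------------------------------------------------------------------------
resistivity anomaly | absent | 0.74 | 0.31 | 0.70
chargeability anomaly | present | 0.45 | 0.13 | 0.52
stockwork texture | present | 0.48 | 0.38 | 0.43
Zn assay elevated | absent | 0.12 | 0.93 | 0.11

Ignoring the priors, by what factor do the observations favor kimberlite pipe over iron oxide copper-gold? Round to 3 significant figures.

Joint likelihood of the evidence pattern under each hypothesis (using 1 − P(present | H) for each absent observation):
  kimberlite pipe: (1 − 0.70) × 0.52 × 0.43 × (1 − 0.11) = 0.059701
  iron oxide copper-gold: (1 − 0.31) × 0.13 × 0.38 × (1 − 0.93) = 0.002386
Bayes factor = 0.059701 / 0.002386 ≈ 25.0

25.0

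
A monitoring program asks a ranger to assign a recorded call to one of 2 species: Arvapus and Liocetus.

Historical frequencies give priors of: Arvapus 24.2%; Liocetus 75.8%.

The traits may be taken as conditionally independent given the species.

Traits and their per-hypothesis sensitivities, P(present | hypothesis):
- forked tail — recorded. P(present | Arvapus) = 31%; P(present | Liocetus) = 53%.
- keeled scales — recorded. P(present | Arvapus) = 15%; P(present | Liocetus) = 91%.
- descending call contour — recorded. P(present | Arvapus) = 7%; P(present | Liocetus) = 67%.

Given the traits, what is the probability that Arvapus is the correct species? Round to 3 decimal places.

For each hypothesis, the unnormalized posterior weight is prior × product of the trait likelihoods:
  Arvapus: 0.242 × 0.31 × 0.15 × 0.07 = 0.00078771
  Liocetus: 0.758 × 0.53 × 0.91 × 0.67 = 0.24494
The unnormalized weights sum to 0.24573.
P(Arvapus | evidence) = 0.00078771 / 0.24573 ≈ 0.003.

0.003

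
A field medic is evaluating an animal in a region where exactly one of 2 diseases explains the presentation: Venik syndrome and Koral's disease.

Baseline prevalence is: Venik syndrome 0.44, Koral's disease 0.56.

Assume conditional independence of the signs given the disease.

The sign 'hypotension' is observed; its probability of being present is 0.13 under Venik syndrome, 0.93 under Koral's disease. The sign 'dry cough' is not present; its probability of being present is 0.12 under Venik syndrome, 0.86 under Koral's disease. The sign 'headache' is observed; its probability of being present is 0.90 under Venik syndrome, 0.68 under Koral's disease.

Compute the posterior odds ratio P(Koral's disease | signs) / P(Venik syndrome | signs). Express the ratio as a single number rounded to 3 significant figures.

1.09

The normalizing constant cancels in an odds ratio, so compute prior × likelihood for the two hypotheses only (using 1 − P(present | H) for each absent sign):
  Koral's disease: 0.56 × 0.93 × (1 − 0.86) × 0.68 = 0.04958
  Venik syndrome: 0.44 × 0.13 × (1 − 0.12) × 0.90 = 0.045302
Odds(Koral's disease : Venik syndrome) = 0.04958 / 0.045302 ≈ 1.09.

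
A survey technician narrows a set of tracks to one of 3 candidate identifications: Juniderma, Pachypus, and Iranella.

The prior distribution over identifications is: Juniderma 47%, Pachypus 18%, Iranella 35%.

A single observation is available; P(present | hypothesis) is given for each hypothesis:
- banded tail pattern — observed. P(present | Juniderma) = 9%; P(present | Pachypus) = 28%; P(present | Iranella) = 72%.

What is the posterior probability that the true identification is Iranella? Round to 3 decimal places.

0.731

By Bayes' rule, the unnormalized weight for each hypothesis is prior × likelihood:
  Juniderma: 0.47 × 0.09 = 0.0423
  Pachypus: 0.18 × 0.28 = 0.0504
  Iranella: 0.35 × 0.72 = 0.252
The unnormalized weights sum to 0.3447.
P(Iranella | evidence) = 0.252 / 0.3447 ≈ 0.731.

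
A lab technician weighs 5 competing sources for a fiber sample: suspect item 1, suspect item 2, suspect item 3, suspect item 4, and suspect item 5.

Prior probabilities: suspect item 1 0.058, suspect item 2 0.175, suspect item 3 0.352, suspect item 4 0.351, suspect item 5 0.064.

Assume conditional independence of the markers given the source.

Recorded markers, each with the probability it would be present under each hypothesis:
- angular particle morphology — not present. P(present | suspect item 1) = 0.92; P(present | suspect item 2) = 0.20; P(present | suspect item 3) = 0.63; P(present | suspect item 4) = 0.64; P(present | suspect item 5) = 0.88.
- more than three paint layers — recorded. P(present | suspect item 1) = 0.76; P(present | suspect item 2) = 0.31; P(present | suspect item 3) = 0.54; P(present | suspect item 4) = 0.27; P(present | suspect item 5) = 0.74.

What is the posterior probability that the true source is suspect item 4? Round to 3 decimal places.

0.217

By Bayes' rule with conditional independence, the unnormalized weight for each hypothesis is prior × ∏ likelihoods (using 1 − P(present | H) for each absent marker):
  suspect item 1: 0.058 × (1 − 0.92) × 0.76 = 0.0035264
  suspect item 2: 0.175 × (1 − 0.20) × 0.31 = 0.0434
  suspect item 3: 0.352 × (1 − 0.63) × 0.54 = 0.07033
  suspect item 4: 0.351 × (1 − 0.64) × 0.27 = 0.034117
  suspect item 5: 0.064 × (1 − 0.88) × 0.74 = 0.0056832
Normalizing constant Z = 0.0035264 + 0.0434 + 0.07033 + 0.034117 + 0.0056832 = 0.15706.
P(suspect item 4 | evidence) = 0.034117 / 0.15706 ≈ 0.217.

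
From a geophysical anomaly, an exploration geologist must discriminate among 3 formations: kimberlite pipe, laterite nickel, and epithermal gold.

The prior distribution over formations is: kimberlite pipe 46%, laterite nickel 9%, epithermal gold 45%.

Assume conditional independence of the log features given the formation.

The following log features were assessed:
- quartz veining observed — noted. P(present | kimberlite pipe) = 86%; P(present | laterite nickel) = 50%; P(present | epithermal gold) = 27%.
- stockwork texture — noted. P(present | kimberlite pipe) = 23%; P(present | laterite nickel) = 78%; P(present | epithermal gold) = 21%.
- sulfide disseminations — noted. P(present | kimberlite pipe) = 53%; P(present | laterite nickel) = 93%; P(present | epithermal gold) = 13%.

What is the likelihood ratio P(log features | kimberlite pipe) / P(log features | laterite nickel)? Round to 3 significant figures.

Take the product of per-log feature likelihoods under each hypothesis, then divide.
  kimberlite pipe: 0.86 × 0.23 × 0.53 = 0.10483
  laterite nickel: 0.50 × 0.78 × 0.93 = 0.3627
Bayes factor = 0.10483 / 0.3627 ≈ 0.289

0.289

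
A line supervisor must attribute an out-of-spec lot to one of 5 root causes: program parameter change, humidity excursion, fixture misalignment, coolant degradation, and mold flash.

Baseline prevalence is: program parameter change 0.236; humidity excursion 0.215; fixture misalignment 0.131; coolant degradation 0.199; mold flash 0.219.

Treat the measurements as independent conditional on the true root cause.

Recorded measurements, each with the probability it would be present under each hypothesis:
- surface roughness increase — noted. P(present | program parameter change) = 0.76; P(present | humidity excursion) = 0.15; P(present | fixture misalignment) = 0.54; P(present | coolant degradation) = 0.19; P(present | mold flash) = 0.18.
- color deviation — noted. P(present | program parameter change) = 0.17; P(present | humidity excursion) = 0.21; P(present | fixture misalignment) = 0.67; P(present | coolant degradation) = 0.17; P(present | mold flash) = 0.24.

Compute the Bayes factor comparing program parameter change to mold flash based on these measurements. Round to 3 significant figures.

2.99

The Bayes factor is the ratio of the joint likelihoods of the measurement pattern under the two hypotheses.
  program parameter change: 0.76 × 0.17 = 0.1292
  mold flash: 0.18 × 0.24 = 0.0432
Bayes factor = 0.1292 / 0.0432 ≈ 2.99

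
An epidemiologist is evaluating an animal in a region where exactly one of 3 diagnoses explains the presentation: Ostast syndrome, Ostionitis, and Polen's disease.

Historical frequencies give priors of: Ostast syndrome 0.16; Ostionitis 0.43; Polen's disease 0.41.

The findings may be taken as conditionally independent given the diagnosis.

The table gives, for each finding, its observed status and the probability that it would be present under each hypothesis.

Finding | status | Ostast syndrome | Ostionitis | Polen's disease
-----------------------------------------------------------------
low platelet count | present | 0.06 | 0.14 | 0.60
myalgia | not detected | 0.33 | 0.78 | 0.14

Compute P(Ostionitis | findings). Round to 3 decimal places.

Multiply each prior by the joint likelihood of the evidence pattern (using 1 − P(present | H) for each absent finding):
  Ostast syndrome: 0.16 × 0.06 × (1 − 0.33) = 0.006432
  Ostionitis: 0.43 × 0.14 × (1 − 0.78) = 0.013244
  Polen's disease: 0.41 × 0.60 × (1 − 0.14) = 0.21156
The unnormalized weights sum to 0.23124.
P(Ostionitis | evidence) = 0.013244 / 0.23124 ≈ 0.057.

0.057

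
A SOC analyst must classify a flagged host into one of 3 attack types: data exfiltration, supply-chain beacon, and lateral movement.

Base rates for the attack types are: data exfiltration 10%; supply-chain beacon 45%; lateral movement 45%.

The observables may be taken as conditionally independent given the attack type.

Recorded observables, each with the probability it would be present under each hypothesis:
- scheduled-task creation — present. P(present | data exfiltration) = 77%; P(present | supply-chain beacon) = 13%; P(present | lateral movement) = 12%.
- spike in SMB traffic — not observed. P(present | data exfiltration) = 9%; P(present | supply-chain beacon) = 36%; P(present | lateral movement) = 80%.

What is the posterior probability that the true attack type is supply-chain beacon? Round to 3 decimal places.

0.316

Multiply each prior by the joint likelihood of the observable pattern (using 1 − P(present | H) for each absent observable):
  data exfiltration: 0.10 × 0.77 × (1 − 0.09) = 0.07007
  supply-chain beacon: 0.45 × 0.13 × (1 − 0.36) = 0.03744
  lateral movement: 0.45 × 0.12 × (1 − 0.80) = 0.0108
Normalizing constant Z = 0.07007 + 0.03744 + 0.0108 = 0.11831.
P(supply-chain beacon | evidence) = 0.03744 / 0.11831 ≈ 0.316.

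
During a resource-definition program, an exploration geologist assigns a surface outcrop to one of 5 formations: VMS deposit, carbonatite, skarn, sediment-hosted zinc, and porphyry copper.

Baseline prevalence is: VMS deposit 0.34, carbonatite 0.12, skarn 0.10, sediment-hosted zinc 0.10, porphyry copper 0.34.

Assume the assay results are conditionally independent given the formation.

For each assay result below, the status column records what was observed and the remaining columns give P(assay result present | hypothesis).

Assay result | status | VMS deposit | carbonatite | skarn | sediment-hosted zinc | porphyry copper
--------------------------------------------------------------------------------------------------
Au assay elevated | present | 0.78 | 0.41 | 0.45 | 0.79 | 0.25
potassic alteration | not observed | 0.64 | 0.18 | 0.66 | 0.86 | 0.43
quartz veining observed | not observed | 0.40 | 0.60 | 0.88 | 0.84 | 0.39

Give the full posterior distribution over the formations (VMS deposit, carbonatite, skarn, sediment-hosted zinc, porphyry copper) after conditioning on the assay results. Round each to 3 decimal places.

0.537, 0.151, 0.017, 0.017, 0.277

Multiply each prior by the joint likelihood of the assay result pattern (using 1 − P(present | H) for each absent assay result):
  VMS deposit: 0.34 × 0.78 × (1 − 0.64) × (1 − 0.40) = 0.057283
  carbonatite: 0.12 × 0.41 × (1 − 0.18) × (1 − 0.60) = 0.016138
  skarn: 0.10 × 0.45 × (1 − 0.66) × (1 − 0.88) = 0.001836
  sediment-hosted zinc: 0.10 × 0.79 × (1 − 0.86) × (1 − 0.84) = 0.0017696
  porphyry copper: 0.34 × 0.25 × (1 − 0.43) × (1 − 0.39) = 0.029555
Marginal likelihood of the evidence = 0.10658.
P(VMS deposit | evidence) = 0.057283 / 0.10658 ≈ 0.537
P(carbonatite | evidence) = 0.016138 / 0.10658 ≈ 0.151
P(skarn | evidence) = 0.001836 / 0.10658 ≈ 0.017
P(sediment-hosted zinc | evidence) = 0.0017696 / 0.10658 ≈ 0.017
P(porphyry copper | evidence) = 0.029555 / 0.10658 ≈ 0.277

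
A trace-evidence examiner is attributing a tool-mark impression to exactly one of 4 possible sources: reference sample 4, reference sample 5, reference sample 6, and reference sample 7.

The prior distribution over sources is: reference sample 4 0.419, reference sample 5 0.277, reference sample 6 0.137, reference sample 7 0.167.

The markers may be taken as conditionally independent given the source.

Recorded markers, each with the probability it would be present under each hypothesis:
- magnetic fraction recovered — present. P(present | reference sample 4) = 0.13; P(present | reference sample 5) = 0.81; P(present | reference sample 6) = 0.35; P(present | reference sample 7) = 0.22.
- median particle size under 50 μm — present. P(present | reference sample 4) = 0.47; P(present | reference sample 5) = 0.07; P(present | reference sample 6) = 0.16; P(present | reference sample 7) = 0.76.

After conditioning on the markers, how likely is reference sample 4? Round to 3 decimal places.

For each hypothesis, the unnormalized posterior weight is prior × product of the marker likelihoods:
  reference sample 4: 0.419 × 0.13 × 0.47 = 0.025601
  reference sample 5: 0.277 × 0.81 × 0.07 = 0.015706
  reference sample 6: 0.137 × 0.35 × 0.16 = 0.007672
  reference sample 7: 0.167 × 0.22 × 0.76 = 0.027922
Marginal likelihood of the evidence = 0.076901.
P(reference sample 4 | evidence) = 0.025601 / 0.076901 ≈ 0.333.

0.333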